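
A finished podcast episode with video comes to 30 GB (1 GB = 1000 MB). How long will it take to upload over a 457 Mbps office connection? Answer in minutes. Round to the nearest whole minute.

9 minutes

File: 30 GB = 240000.0 Mb.
At 457 Mbps: 240000.0 / 457 = 525.2 s ≈ 8.75 minutes.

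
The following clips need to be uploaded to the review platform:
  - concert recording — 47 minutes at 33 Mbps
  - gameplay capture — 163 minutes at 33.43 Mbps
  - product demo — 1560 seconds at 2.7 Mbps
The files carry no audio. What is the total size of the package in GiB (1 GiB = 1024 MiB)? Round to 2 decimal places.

49.39 GiB

concert recording: 33.000 Mbps × 2820 s = 93060.0 Mb
gameplay capture: 33.430 Mbps × 9780 s = 326945.4 Mb
product demo: 2.700 Mbps × 1560 s = 4212.0 Mb
Total: 424217.4 Mb = 53027.2 MB.
= 49.39 GiB.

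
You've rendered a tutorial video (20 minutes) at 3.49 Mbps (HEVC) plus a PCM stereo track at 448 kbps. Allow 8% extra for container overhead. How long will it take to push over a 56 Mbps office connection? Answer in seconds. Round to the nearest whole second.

91 seconds

20 min = 1200 s
Audio: 448 kbps = 0.448 Mbps.
Total bitrate: 3.938 Mbps.
File: 3.938 Mbps × 1200 s = 4725.6 Mb.
With 8% container overhead: ×1.08. → 5103.6 Mb.
At 56 Mbps: 5103.6 / 56 = 91.1 s ≈ 91.1 seconds.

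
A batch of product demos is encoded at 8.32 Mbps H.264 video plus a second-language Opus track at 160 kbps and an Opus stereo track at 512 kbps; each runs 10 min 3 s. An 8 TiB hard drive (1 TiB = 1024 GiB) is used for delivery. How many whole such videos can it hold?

10 min 3 s = 603 s
Audio total: 160 + 512 = 672 kbps = 0.672 Mbps.
Total bitrate: 8.992 Mbps.
Per item: 8.992 Mbps × 603 s = 5,422 Mb = 677.8 MB.
Capacity: 8 TiB = 70,368,744 Mb; 12977.95 items → 12977 complete.

12977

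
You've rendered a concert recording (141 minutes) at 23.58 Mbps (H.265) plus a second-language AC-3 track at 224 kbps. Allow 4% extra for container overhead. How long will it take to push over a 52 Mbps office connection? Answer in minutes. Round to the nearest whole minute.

141 min = 8460 s
Audio: 224 kbps = 0.224 Mbps.
Total bitrate: 23.804 Mbps.
File: 23.804 Mbps × 8460 s = 201381.8 Mb.
With 4% container overhead: ×1.04. → 209437.1 Mb.
At 52 Mbps: 209437.1 / 52 = 4027.6 s ≈ 67.1 minutes.

67 minutes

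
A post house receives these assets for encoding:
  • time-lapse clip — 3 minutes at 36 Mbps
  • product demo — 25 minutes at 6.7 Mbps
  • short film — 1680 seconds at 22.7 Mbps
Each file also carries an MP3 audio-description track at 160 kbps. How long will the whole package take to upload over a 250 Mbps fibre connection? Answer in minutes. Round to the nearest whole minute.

4 minutes

Audio: 160 kbps = 0.160 Mbps.
time-lapse clip: 36.160 Mbps × 180 s = 6508.8 Mb
product demo: 6.860 Mbps × 1500 s = 10290.0 Mb
short film: 22.860 Mbps × 1680 s = 38404.8 Mb
Total: 55203.6 Mb = 6900.4 MB.
At 250 Mbps: 55203.6 / 250 = 221 s ≈ 3.68 minutes.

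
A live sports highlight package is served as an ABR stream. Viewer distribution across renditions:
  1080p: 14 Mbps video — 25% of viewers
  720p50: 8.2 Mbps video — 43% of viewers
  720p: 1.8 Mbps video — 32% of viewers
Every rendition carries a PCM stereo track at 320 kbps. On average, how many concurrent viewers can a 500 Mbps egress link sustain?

63

Audio: 320 kbps = 0.320 Mbps.
Average per-viewer bitrate: 0.25×14.320 + 0.43×8.520 + 0.32×2.120 = 7.922 Mbps.
500 Mbps = 500.0 Mbps; 500.0 / 7.922 = 63.12 → 63.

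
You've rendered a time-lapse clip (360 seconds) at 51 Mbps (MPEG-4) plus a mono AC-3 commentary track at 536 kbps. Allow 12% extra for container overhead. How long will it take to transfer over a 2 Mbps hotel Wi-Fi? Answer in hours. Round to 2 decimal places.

2.89 hours

Audio: 536 kbps = 0.536 Mbps.
Total bitrate: 51.536 Mbps.
File: 51.536 Mbps × 360 s = 18553.0 Mb.
With 12% container overhead: ×1.12. → 20779.3 Mb.
At 2 Mbps: 20779.3 / 2 = 10389.7 s ≈ 2.89 hours.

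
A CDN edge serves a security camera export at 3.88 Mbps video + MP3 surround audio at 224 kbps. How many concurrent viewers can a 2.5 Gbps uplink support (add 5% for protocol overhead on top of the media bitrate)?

580

Audio: 224 kbps = 0.224 Mbps.
Per-viewer media rate: 4.104 Mbps.
On the wire with 5% overhead: 4.309 Mbps.
2.5 Gbps = 2,500 Mbps; 2,500 / 4.309 = 580.15 → 580 viewers.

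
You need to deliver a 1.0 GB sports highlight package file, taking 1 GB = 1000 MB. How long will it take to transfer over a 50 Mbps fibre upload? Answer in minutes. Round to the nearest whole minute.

File: 1.0 GB = 8000.0 Mb.
At 50 Mbps: 8000.0 / 50 = 160.0 s ≈ 2.67 minutes.

3 minutes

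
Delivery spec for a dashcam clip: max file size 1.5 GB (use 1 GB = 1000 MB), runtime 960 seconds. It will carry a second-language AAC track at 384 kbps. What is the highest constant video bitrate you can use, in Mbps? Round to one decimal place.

Budget: 1.5 GB = 12000.0 Mb.
Total bitrate budget: 12000.0 Mb / 960 s = 12.500 Mbps.
Audio: 384 kbps = 0.384 Mbps.
Video: 12.500 − 0.384 = 12.116 Mbps.

12.1 Mbps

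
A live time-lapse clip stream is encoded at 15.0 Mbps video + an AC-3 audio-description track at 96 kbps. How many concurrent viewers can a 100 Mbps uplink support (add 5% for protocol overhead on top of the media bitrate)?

6

Audio: 96 kbps = 0.096 Mbps.
Per-viewer media rate: 15.096 Mbps.
On the wire with 5% overhead: 15.851 Mbps.
100 Mbps = 100.0 Mbps; 100.0 / 15.851 = 6.31 → 6 viewers.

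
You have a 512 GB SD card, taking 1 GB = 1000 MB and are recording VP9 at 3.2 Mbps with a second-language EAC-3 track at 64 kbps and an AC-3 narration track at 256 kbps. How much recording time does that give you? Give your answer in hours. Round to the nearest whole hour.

Audio total: 64 + 256 = 320 kbps = 0.320 Mbps.
Total bitrate: 3.2 + 0.320 = 3.520 Mbps.
Capacity: 512 GB = 4,096,000 Mb.
Recording time: 4,096,000 / 3.520 = 1,163,636 s ≈ 323 hours.

323 hours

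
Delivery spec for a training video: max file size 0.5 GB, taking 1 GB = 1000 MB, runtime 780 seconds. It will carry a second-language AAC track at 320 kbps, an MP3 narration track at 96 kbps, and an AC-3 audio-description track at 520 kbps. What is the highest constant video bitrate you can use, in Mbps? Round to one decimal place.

4.2 Mbps

Budget: 0.5 GB = 4000.0 Mb.
Total bitrate budget: 4000.0 Mb / 780 s = 5.128 Mbps.
Audio total: 320 + 96 + 520 = 936 kbps = 0.936 Mbps.
Video: 5.128 − 0.936 = 4.192 Mbps.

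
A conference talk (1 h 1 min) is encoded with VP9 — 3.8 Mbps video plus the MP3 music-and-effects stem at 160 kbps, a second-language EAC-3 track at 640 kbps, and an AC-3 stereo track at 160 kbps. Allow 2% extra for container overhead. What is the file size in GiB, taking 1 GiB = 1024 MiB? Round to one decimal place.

1 h 1 min = 61 min = 3660 s
Audio total: 160 + 640 + 160 = 960 kbps = 0.960 Mbps.
Total bitrate: 3.8 + 0.960 = 4.760 Mbps.
Stream data: 4.760 Mbps × 3660 s = 17421.6 Mb.
With 2% container overhead: ×1.02.
17,770 Mb = 2,221,254,000 bytes ÷ 1,073,741,824 = 2.069 GiB.

2.1 GiB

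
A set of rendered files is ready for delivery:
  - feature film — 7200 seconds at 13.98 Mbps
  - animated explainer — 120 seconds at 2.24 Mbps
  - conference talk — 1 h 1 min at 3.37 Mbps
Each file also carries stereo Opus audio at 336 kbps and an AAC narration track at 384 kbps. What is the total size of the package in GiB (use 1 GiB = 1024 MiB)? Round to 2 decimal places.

14.11 GiB

Audio total: 336 + 384 = 720 kbps = 0.720 Mbps.
feature film: 14.700 Mbps × 7200 s = 105840.0 Mb
animated explainer: 2.960 Mbps × 120 s = 355.2 Mb
conference talk: 4.090 Mbps × 3660 s = 14969.4 Mb
Total: 121164.6 Mb = 15145.6 MB.
= 14.11 GiB.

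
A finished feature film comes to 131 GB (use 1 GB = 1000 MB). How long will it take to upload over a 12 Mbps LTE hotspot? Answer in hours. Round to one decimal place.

File: 131 GB = 1048000.0 Mb.
At 12 Mbps: 1048000.0 / 12 = 87333.3 s ≈ 24.3 hours.

24.3 hours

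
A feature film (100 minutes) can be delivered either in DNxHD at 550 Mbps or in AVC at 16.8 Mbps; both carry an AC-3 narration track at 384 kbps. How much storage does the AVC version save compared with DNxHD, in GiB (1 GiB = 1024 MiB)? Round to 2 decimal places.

100 min = 6000 s
Audio: 384 kbps = 0.384 Mbps.
DNxHD: 550.384 Mbps × 6000 s = 3302304.0 Mb = 384.439 GiB.
AVC: 17.184 Mbps × 6000 s = 103104.0 Mb = 12.003 GiB.
Saving: 384.439 − 12.003 = 372.436 GiB.

372.44 GiB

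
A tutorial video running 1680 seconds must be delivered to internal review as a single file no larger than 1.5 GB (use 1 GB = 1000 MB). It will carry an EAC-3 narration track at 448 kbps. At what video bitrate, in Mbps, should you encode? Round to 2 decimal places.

Budget: 1.5 GB = 12000.0 Mb.
Total bitrate budget: 12000.0 Mb / 1680 s = 7.143 Mbps.
Audio: 448 kbps = 0.448 Mbps.
Video: 7.143 − 0.448 = 6.695 Mbps.

6.69 Mbps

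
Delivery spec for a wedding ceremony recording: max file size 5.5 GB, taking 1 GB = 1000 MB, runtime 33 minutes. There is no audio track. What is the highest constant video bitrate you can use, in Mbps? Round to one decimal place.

Budget: 5.5 GB = 44000.0 Mb.
33 min = 1980 s
Total bitrate budget: 44000.0 Mb / 1980 s = 22.222 Mbps.

22.2 Mbps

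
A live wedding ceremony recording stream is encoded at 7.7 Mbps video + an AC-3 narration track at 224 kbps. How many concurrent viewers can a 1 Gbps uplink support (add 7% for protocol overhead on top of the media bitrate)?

Audio: 224 kbps = 0.224 Mbps.
Per-viewer media rate: 7.924 Mbps.
On the wire with 7% overhead: 8.479 Mbps.
1 Gbps = 1,000 Mbps; 1,000 / 8.479 = 117.94 → 117 viewers.

117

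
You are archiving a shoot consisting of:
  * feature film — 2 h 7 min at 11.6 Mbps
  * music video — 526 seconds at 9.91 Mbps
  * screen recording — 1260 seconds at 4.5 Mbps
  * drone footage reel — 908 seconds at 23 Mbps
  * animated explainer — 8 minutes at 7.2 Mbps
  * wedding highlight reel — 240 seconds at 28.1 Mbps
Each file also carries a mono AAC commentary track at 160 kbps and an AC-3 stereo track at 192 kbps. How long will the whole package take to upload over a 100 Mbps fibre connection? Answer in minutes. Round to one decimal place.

22.4 minutes

Audio total: 160 + 192 = 352 kbps = 0.352 Mbps.
feature film: 11.952 Mbps × 7620 s = 91074.2 Mb
music video: 10.262 Mbps × 526 s = 5397.8 Mb
screen recording: 4.852 Mbps × 1260 s = 6113.5 Mb
drone footage reel: 23.352 Mbps × 908 s = 21203.6 Mb
animated explainer: 7.552 Mbps × 480 s = 3625.0 Mb
wedding highlight reel: 28.452 Mbps × 240 s = 6828.5 Mb
Total: 134242.6 Mb = 16780.3 MB.
At 100 Mbps: 134242.6 / 100 = 1342 s ≈ 22.4 minutes.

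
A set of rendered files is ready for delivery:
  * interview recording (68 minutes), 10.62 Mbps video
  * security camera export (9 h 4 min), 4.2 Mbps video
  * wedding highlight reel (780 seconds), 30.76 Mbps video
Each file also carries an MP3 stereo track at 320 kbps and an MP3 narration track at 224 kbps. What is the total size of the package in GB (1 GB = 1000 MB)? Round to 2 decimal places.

28.10 GB

Audio total: 320 + 224 = 544 kbps = 0.544 Mbps.
interview recording: 11.164 Mbps × 4080 s = 45549.1 Mb
security camera export: 4.744 Mbps × 32640 s = 154844.2 Mb
wedding highlight reel: 31.304 Mbps × 780 s = 24417.1 Mb
Total: 224810.4 Mb = 28101.3 MB.
= 28.10 GB.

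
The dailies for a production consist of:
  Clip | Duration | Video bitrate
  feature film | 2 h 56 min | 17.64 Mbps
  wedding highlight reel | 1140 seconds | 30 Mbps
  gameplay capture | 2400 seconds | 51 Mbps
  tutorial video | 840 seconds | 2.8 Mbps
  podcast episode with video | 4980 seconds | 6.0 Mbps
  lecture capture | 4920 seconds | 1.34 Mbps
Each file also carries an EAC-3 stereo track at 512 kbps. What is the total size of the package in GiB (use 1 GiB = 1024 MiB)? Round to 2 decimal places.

45.92 GiB

Audio: 512 kbps = 0.512 Mbps.
feature film: 18.152 Mbps × 10560 s = 191685.1 Mb
wedding highlight reel: 30.512 Mbps × 1140 s = 34783.7 Mb
gameplay capture: 51.512 Mbps × 2400 s = 123628.8 Mb
tutorial video: 3.312 Mbps × 840 s = 2782.1 Mb
podcast episode with video: 6.512 Mbps × 4980 s = 32429.8 Mb
lecture capture: 1.852 Mbps × 4920 s = 9111.8 Mb
Total: 394421.3 Mb = 49302.7 MB.
= 45.92 GiB.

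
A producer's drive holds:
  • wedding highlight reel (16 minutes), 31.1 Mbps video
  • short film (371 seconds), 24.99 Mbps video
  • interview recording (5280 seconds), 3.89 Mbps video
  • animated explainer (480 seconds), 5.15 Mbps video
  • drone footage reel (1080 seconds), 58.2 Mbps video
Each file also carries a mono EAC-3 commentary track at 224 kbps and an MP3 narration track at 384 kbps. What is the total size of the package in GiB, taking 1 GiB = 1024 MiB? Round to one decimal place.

15.1 GiB

Audio total: 224 + 384 = 608 kbps = 0.608 Mbps.
wedding highlight reel: 31.708 Mbps × 960 s = 30439.7 Mb
short film: 25.598 Mbps × 371 s = 9496.9 Mb
interview recording: 4.498 Mbps × 5280 s = 23749.4 Mb
animated explainer: 5.758 Mbps × 480 s = 2763.8 Mb
drone footage reel: 58.808 Mbps × 1080 s = 63512.6 Mb
Total: 129962.5 Mb = 16245.3 MB.
= 15.13 GiB.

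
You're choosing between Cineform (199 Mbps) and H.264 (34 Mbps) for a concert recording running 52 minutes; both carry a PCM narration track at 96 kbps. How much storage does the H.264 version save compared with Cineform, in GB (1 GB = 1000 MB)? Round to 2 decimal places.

52 min = 3120 s
Audio: 96 kbps = 0.096 Mbps.
Cineform: 199.096 Mbps × 3120 s = 621179.5 Mb = 77.647 GB.
H.264: 34.096 Mbps × 3120 s = 106379.5 Mb = 13.297 GB.
Saving: 77.647 − 13.297 = 64.350 GB.

64.35 GB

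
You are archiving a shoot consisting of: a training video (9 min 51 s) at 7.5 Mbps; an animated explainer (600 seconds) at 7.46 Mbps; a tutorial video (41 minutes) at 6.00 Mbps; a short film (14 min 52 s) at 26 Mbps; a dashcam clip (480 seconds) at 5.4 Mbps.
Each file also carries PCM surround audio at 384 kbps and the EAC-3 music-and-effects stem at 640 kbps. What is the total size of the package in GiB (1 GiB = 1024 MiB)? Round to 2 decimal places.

6.36 GiB

Audio total: 384 + 640 = 1024 kbps = 1.024 Mbps.
training video: 8.524 Mbps × 591 s = 5037.7 Mb
animated explainer: 8.484 Mbps × 600 s = 5090.4 Mb
tutorial video: 7.024 Mbps × 2460 s = 17279.0 Mb
short film: 27.024 Mbps × 892 s = 24105.4 Mb
dashcam clip: 6.424 Mbps × 480 s = 3083.5 Mb
Total: 54596.1 Mb = 6824.5 MB.
= 6.356 GiB.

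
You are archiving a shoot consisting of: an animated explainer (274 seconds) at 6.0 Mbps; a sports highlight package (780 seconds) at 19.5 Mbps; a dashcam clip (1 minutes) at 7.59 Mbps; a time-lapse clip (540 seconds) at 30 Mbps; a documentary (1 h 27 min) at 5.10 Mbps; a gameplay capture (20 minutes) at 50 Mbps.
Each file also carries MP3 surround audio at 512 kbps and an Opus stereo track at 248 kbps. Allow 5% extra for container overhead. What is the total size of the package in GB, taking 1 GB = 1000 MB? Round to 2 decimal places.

16.57 GB

Audio total: 512 + 248 = 760 kbps = 0.760 Mbps.
animated explainer: 6.760 Mbps × 274 s × 1.05 = 1944.9 Mb
sports highlight package: 20.260 Mbps × 780 s × 1.05 = 16592.9 Mb
dashcam clip: 8.350 Mbps × 60 s × 1.05 = 526.0 Mb
time-lapse clip: 30.760 Mbps × 540 s × 1.05 = 17440.9 Mb
documentary: 5.860 Mbps × 5220 s × 1.05 = 32118.7 Mb
gameplay capture: 50.760 Mbps × 1200 s × 1.05 = 63957.6 Mb
Total: 132581.0 Mb = 16572.6 MB.
= 16.57 GB.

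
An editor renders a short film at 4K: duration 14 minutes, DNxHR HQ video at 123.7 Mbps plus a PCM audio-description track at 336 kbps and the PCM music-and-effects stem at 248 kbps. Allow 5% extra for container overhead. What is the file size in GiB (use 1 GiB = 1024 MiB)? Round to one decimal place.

12.8 GiB

14 min = 840 s
Audio total: 336 + 248 = 584 kbps = 0.584 Mbps.
Total bitrate: 123.7 + 0.584 = 124.284 Mbps.
Stream data: 124.284 Mbps × 840 s = 104398.6 Mb.
With 5% container overhead: ×1.05.
109,618 Mb = 13,702,311,000 bytes ÷ 1,073,741,824 = 12.76 GiB.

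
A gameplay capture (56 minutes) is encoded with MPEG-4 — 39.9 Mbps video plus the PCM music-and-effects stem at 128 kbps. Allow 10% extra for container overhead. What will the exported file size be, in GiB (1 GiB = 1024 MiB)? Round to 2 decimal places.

17.22 GiB

56 min = 3360 s
Audio: 128 kbps = 0.128 Mbps.
Total bitrate: 39.9 + 0.128 = 40.028 Mbps.
Stream data: 40.028 Mbps × 3360 s = 134494.1 Mb.
With 10% container overhead: ×1.10.
147,943 Mb = 18,492,936,000 bytes ÷ 1,073,741,824 = 17.22 GiB.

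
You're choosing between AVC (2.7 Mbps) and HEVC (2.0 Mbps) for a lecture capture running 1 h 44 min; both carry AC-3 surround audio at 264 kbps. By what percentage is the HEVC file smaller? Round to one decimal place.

1 h 44 min = 104 min = 6240 s
Audio: 264 kbps = 0.264 Mbps.
AVC: 2.964 Mbps × 6240 s = 18495.4 Mb = 2.153 GiB.
HEVC: 2.264 Mbps × 6240 s = 14127.4 Mb = 1.645 GiB.
Reduction: (1 − 1.645/2.153) × 100 = 23.62%.

23.6%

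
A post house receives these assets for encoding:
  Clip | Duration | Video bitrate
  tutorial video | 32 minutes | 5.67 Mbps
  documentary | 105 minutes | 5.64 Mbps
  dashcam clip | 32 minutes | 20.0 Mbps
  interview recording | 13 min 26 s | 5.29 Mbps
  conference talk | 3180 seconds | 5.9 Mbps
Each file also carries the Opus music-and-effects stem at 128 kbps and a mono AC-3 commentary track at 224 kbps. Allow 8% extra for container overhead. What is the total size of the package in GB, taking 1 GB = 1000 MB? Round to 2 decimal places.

15.23 GB

Audio total: 128 + 224 = 352 kbps = 0.352 Mbps.
tutorial video: 6.022 Mbps × 1920 s × 1.08 = 12487.2 Mb
documentary: 5.992 Mbps × 6300 s × 1.08 = 40769.6 Mb
dashcam clip: 20.352 Mbps × 1920 s × 1.08 = 42201.9 Mb
interview recording: 5.642 Mbps × 806 s × 1.08 = 4911.2 Mb
conference talk: 6.252 Mbps × 3180 s × 1.08 = 21471.9 Mb
Total: 121841.8 Mb = 15230.2 MB.
= 15.23 GB.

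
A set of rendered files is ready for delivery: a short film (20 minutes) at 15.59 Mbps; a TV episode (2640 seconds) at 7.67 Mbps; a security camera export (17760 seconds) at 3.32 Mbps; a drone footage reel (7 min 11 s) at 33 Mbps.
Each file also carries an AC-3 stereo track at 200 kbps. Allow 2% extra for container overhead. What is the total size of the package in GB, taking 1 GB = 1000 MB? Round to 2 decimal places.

14.86 GB

Audio: 200 kbps = 0.200 Mbps.
short film: 15.790 Mbps × 1200 s × 1.02 = 19327.0 Mb
TV episode: 7.870 Mbps × 2640 s × 1.02 = 21192.3 Mb
security camera export: 3.520 Mbps × 17760 s × 1.02 = 63765.5 Mb
drone footage reel: 33.200 Mbps × 431 s × 1.02 = 14595.4 Mb
Total: 118880.2 Mb = 14860.0 MB.
= 14.86 GB.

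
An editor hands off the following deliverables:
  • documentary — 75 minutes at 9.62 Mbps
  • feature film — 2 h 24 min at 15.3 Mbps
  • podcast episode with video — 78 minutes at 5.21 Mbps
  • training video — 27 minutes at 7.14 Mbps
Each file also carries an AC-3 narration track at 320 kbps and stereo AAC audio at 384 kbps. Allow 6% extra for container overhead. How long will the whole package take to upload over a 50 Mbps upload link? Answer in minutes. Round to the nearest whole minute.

80 minutes

Audio total: 320 + 384 = 704 kbps = 0.704 Mbps.
documentary: 10.324 Mbps × 4500 s × 1.06 = 49245.5 Mb
feature film: 16.004 Mbps × 8640 s × 1.06 = 146571.0 Mb
podcast episode with video: 5.914 Mbps × 4680 s × 1.06 = 29338.2 Mb
training video: 7.844 Mbps × 1620 s × 1.06 = 13469.7 Mb
Total: 238624.4 Mb = 29828.1 MB.
At 50 Mbps: 238624.4 / 50 = 4772 s ≈ 79.5 minutes.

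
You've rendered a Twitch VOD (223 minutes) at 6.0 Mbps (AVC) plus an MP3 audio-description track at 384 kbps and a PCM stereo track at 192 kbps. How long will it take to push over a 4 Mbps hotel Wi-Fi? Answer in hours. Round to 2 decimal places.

223 min = 13380 s
Audio total: 384 + 192 = 576 kbps = 0.576 Mbps.
Total bitrate: 6.576 Mbps.
File: 6.576 Mbps × 13380 s = 87986.9 Mb.
At 4 Mbps: 87986.9 / 4 = 21996.7 s ≈ 6.11 hours.

6.11 hours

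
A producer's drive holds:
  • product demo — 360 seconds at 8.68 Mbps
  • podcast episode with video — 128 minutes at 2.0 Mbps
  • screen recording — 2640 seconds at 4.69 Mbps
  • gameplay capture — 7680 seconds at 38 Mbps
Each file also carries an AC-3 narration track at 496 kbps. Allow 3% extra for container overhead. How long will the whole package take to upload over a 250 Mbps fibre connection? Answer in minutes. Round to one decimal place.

22.8 minutes

Audio: 496 kbps = 0.496 Mbps.
product demo: 9.176 Mbps × 360 s × 1.03 = 3402.5 Mb
podcast episode with video: 2.496 Mbps × 7680 s × 1.03 = 19744.4 Mb
screen recording: 5.186 Mbps × 2640 s × 1.03 = 14101.8 Mb
gameplay capture: 38.496 Mbps × 7680 s × 1.03 = 304518.8 Mb
Total: 341767.3 Mb = 42720.9 MB.
At 250 Mbps: 341767.3 / 250 = 1367 s ≈ 22.8 minutes.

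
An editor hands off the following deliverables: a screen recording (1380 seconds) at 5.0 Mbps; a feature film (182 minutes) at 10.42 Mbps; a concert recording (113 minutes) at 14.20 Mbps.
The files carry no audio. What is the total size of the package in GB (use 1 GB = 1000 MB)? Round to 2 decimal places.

27.12 GB

screen recording: 5.000 Mbps × 1380 s = 6900.0 Mb
feature film: 10.420 Mbps × 10920 s = 113786.4 Mb
concert recording: 14.200 Mbps × 6780 s = 96276.0 Mb
Total: 216962.4 Mb = 27120.3 MB.
= 27.12 GB.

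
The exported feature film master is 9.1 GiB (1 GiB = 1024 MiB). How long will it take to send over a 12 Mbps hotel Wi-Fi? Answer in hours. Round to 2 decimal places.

File: 9.1 GiB = 78168.4 Mb.
At 12 Mbps: 78168.4 / 12 = 6514.0 s ≈ 1.81 hours.

1.81 hours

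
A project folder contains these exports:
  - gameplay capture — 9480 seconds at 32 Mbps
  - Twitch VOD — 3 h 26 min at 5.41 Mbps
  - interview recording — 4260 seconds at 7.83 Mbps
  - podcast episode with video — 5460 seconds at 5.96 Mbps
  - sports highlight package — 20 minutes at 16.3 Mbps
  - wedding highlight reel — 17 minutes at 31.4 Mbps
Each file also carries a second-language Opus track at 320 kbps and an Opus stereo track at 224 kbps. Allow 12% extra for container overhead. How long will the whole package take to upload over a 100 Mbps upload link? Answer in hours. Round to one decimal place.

1.6 hours

Audio total: 320 + 224 = 544 kbps = 0.544 Mbps.
gameplay capture: 32.544 Mbps × 9480 s × 1.12 = 345539.2 Mb
Twitch VOD: 5.954 Mbps × 12360 s × 1.12 = 82422.4 Mb
interview recording: 8.374 Mbps × 4260 s × 1.12 = 39954.0 Mb
podcast episode with video: 6.504 Mbps × 5460 s × 1.12 = 39773.3 Mb
sports highlight package: 16.844 Mbps × 1200 s × 1.12 = 22638.3 Mb
wedding highlight reel: 31.944 Mbps × 1020 s × 1.12 = 36492.8 Mb
Total: 566820.0 Mb = 70852.5 MB.
At 100 Mbps: 566820.0 / 100 = 5668 s ≈ 1.57 hours.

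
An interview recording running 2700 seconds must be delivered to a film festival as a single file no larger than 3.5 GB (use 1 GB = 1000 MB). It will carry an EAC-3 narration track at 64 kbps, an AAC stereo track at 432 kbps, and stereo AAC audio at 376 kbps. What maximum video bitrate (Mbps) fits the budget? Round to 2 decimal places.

9.50 Mbps

Budget: 3.5 GB = 28000.0 Mb.
Total bitrate budget: 28000.0 Mb / 2700 s = 10.370 Mbps.
Audio total: 64 + 432 + 376 = 872 kbps = 0.872 Mbps.
Video: 10.370 − 0.872 = 9.498 Mbps.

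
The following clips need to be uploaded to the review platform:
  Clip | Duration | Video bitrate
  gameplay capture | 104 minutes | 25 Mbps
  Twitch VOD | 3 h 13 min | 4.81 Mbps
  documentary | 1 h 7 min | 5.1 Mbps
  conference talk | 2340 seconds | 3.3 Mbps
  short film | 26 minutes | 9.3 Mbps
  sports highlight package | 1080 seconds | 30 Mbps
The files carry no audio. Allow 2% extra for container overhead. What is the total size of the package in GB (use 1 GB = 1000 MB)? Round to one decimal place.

gameplay capture: 25.000 Mbps × 6240 s × 1.02 = 159120.0 Mb
Twitch VOD: 4.810 Mbps × 11580 s × 1.02 = 56813.8 Mb
documentary: 5.100 Mbps × 4020 s × 1.02 = 20912.0 Mb
conference talk: 3.300 Mbps × 2340 s × 1.02 = 7876.4 Mb
short film: 9.300 Mbps × 1560 s × 1.02 = 14798.2 Mb
sports highlight package: 30.000 Mbps × 1080 s × 1.02 = 33048.0 Mb
Total: 292568.4 Mb = 36571.1 MB.
= 36.57 GB.

36.6 GB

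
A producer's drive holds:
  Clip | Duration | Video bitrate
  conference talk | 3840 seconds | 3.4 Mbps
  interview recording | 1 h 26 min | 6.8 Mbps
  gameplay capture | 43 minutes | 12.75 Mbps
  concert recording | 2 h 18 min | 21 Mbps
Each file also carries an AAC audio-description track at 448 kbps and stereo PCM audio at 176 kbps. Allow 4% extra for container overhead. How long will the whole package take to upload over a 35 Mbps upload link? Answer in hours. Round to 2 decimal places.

Audio total: 448 + 176 = 624 kbps = 0.624 Mbps.
conference talk: 4.024 Mbps × 3840 s × 1.04 = 16070.2 Mb
interview recording: 7.424 Mbps × 5160 s × 1.04 = 39840.2 Mb
gameplay capture: 13.374 Mbps × 2580 s × 1.04 = 35885.1 Mb
concert recording: 21.624 Mbps × 8280 s × 1.04 = 186208.6 Mb
Total: 278004.1 Mb = 34750.5 MB.
At 35 Mbps: 278004.1 / 35 = 7943 s ≈ 2.21 hours.

2.21 hours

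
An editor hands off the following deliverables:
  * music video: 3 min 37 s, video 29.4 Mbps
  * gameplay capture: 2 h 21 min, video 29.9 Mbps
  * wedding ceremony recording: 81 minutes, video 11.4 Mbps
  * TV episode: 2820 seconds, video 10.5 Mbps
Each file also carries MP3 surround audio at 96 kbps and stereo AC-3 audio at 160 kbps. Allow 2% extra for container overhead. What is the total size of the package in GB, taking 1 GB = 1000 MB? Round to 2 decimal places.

Audio total: 96 + 160 = 256 kbps = 0.256 Mbps.
music video: 29.656 Mbps × 217 s × 1.02 = 6564.1 Mb
gameplay capture: 30.156 Mbps × 8460 s × 1.02 = 260222.2 Mb
wedding ceremony recording: 11.656 Mbps × 4860 s × 1.02 = 57781.1 Mb
TV episode: 10.756 Mbps × 2820 s × 1.02 = 30938.6 Mb
Total: 355505.9 Mb = 44438.2 MB.
= 44.44 GB.

44.44 GB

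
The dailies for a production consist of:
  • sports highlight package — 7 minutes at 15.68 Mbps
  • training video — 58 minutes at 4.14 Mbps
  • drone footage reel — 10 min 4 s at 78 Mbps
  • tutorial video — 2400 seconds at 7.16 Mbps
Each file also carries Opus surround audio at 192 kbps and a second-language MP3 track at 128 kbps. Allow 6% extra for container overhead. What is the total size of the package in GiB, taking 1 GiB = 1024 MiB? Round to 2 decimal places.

10.80 GiB

Audio total: 192 + 128 = 320 kbps = 0.320 Mbps.
sports highlight package: 16.000 Mbps × 420 s × 1.06 = 7123.2 Mb
training video: 4.460 Mbps × 3480 s × 1.06 = 16452.0 Mb
drone footage reel: 78.320 Mbps × 604 s × 1.06 = 50143.6 Mb
tutorial video: 7.480 Mbps × 2400 s × 1.06 = 19029.1 Mb
Total: 92748.0 Mb = 11593.5 MB.
= 10.80 GiB.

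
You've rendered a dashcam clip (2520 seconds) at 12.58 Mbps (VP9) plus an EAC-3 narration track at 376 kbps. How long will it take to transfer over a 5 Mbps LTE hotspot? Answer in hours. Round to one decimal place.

1.8 hours

Audio: 376 kbps = 0.376 Mbps.
Total bitrate: 12.956 Mbps.
File: 12.956 Mbps × 2520 s = 32649.1 Mb.
At 5 Mbps: 32649.1 / 5 = 6529.8 s ≈ 1.81 hours.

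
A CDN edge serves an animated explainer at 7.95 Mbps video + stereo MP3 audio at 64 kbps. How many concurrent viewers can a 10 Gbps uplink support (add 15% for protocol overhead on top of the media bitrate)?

1085

Audio: 64 kbps = 0.064 Mbps.
Per-viewer media rate: 8.014 Mbps.
On the wire with 15% overhead: 9.216 Mbps.
10 Gbps = 10,000 Mbps; 10,000 / 9.216 = 1085.06 → 1085 viewers.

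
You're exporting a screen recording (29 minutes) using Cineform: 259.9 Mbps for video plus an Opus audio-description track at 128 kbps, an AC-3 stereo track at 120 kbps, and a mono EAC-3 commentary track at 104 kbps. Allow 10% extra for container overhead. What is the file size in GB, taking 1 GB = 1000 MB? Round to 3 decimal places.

29 min = 1740 s
Audio total: 128 + 120 + 104 = 352 kbps = 0.352 Mbps.
Total bitrate: 259.9 + 0.352 = 260.252 Mbps.
Stream data: 260.252 Mbps × 1740 s = 452838.5 Mb.
With 10% container overhead: ×1.10.
498,122 Mb ÷ 8 = 62,265 MB → 62.27 GB.

62.265 GB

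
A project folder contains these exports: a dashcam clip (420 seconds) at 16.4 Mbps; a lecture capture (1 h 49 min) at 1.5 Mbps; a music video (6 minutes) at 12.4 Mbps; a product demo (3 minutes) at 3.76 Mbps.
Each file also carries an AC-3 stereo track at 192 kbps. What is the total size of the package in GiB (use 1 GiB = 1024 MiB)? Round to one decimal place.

2.7 GiB

Audio: 192 kbps = 0.192 Mbps.
dashcam clip: 16.592 Mbps × 420 s = 6968.6 Mb
lecture capture: 1.692 Mbps × 6540 s = 11065.7 Mb
music video: 12.592 Mbps × 360 s = 4533.1 Mb
product demo: 3.952 Mbps × 180 s = 711.4 Mb
Total: 23278.8 Mb = 2909.8 MB.
= 2.710 GiB.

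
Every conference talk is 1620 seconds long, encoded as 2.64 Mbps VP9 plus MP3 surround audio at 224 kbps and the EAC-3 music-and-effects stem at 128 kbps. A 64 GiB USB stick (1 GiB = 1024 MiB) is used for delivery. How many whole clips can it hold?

Audio total: 224 + 128 = 352 kbps = 0.352 Mbps.
Total bitrate: 2.992 Mbps.
Per item: 2.992 Mbps × 1620 s = 4,847 Mb = 605.9 MB.
Capacity: 64 GiB = 549,756 Mb; 113.42 items → 113 complete.

113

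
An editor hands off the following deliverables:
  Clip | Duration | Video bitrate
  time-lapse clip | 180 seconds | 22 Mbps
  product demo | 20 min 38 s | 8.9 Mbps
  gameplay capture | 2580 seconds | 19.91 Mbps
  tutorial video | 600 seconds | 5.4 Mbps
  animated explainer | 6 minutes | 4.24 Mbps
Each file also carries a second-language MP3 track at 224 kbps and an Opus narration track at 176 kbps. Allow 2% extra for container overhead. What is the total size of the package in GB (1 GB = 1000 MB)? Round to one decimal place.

9.3 GB

Audio total: 224 + 176 = 400 kbps = 0.400 Mbps.
time-lapse clip: 22.400 Mbps × 180 s × 1.02 = 4112.6 Mb
product demo: 9.300 Mbps × 1238 s × 1.02 = 11743.7 Mb
gameplay capture: 20.310 Mbps × 2580 s × 1.02 = 53447.8 Mb
tutorial video: 5.800 Mbps × 600 s × 1.02 = 3549.6 Mb
animated explainer: 4.640 Mbps × 360 s × 1.02 = 1703.8 Mb
Total: 74557.5 Mb = 9319.7 MB.
= 9.320 GB.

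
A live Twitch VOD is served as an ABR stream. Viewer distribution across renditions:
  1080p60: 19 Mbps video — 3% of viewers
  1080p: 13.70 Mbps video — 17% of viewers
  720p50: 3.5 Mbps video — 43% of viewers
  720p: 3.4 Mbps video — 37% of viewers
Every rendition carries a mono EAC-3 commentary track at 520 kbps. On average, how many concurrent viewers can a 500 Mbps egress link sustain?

Audio: 520 kbps = 0.520 Mbps.
Average per-viewer bitrate: 0.03×19.520 + 0.17×14.220 + 0.43×4.020 + 0.37×3.920 = 6.182 Mbps.
500 Mbps = 500.0 Mbps; 500.0 / 6.182 = 80.88 → 80.

80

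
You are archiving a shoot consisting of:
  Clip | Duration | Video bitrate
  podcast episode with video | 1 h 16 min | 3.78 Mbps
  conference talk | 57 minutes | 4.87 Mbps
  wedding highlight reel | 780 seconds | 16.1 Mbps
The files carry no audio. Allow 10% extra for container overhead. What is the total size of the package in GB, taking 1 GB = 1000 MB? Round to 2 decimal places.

6.39 GB

podcast episode with video: 3.780 Mbps × 4560 s × 1.10 = 18960.5 Mb
conference talk: 4.870 Mbps × 3420 s × 1.10 = 18320.9 Mb
wedding highlight reel: 16.100 Mbps × 780 s × 1.10 = 13813.8 Mb
Total: 51095.2 Mb = 6386.9 MB.
= 6.387 GB.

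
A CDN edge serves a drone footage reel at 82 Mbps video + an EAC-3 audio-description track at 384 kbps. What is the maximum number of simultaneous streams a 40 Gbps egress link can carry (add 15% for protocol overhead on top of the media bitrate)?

Audio: 384 kbps = 0.384 Mbps.
Per-viewer media rate: 82.384 Mbps.
On the wire with 15% overhead: 94.742 Mbps.
40 Gbps = 40,000 Mbps; 40,000 / 94.742 = 422.20 → 422 viewers.

422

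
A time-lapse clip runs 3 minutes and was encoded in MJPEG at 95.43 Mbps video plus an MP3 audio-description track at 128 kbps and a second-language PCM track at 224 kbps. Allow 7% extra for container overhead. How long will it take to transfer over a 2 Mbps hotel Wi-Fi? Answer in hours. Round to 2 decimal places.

2.56 hours

3 min = 180 s
Audio total: 128 + 224 = 352 kbps = 0.352 Mbps.
Total bitrate: 95.782 Mbps.
File: 95.782 Mbps × 180 s = 17240.8 Mb.
With 7% container overhead: ×1.07. → 18447.6 Mb.
At 2 Mbps: 18447.6 / 2 = 9223.8 s ≈ 2.56 hours.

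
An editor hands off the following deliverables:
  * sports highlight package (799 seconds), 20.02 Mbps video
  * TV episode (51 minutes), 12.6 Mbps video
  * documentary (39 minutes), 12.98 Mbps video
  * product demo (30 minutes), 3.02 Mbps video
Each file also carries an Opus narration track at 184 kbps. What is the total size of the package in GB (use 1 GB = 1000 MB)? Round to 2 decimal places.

11.48 GB

Audio: 184 kbps = 0.184 Mbps.
sports highlight package: 20.204 Mbps × 799 s = 16143.0 Mb
TV episode: 12.784 Mbps × 3060 s = 39119.0 Mb
documentary: 13.164 Mbps × 2340 s = 30803.8 Mb
product demo: 3.204 Mbps × 1800 s = 5767.2 Mb
Total: 91833.0 Mb = 11479.1 MB.
= 11.48 GB.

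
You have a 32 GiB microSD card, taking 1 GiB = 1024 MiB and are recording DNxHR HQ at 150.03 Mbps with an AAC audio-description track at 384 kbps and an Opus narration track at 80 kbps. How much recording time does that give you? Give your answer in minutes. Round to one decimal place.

Audio total: 384 + 80 = 464 kbps = 0.464 Mbps.
Total bitrate: 150.03 + 0.464 = 150.494 Mbps.
Capacity: 32 GiB = 274,878 Mb.
Recording time: 274,878 / 150.494 = 1,827 s ≈ 30.4 minutes.

30.4 minutes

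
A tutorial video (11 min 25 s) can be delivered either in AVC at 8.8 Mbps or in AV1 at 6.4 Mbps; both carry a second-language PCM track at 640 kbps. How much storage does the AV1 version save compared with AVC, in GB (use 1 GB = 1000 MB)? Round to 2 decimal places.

0.21 GB

11 min 25 s = 685 s
Audio: 640 kbps = 0.640 Mbps.
AVC: 9.440 Mbps × 685 s = 6466.4 Mb = 0.808 GB.
AV1: 7.040 Mbps × 685 s = 4822.4 Mb = 0.603 GB.
Saving: 0.808 − 0.603 = 0.205 GB.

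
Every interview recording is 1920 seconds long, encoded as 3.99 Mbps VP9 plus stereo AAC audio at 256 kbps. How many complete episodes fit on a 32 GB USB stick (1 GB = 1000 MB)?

Audio: 256 kbps = 0.256 Mbps.
Total bitrate: 4.246 Mbps.
Per item: 4.246 Mbps × 1920 s = 8,152 Mb = 1,019 MB.
Capacity: 32 GB = 256,000 Mb; 31.40 items → 31 complete.

31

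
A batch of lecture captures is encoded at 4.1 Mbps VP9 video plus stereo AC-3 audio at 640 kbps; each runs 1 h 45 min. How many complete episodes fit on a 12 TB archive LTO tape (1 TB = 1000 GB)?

1 h 45 min = 105 min = 6300 s
Audio: 640 kbps = 0.640 Mbps.
Total bitrate: 4.740 Mbps.
Per item: 4.740 Mbps × 6300 s = 29,862 Mb = 3,733 MB.
Capacity: 12 TB = 96,000,000 Mb; 3214.79 items → 3214 complete.

3214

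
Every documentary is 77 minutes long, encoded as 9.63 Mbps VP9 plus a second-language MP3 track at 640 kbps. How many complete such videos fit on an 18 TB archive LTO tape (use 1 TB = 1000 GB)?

3034

77 min = 4620 s
Audio: 640 kbps = 0.640 Mbps.
Total bitrate: 10.270 Mbps.
Per item: 10.270 Mbps × 4620 s = 47,447 Mb = 5,931 MB.
Capacity: 18 TB = 144,000,000 Mb; 3034.94 items → 3034 complete.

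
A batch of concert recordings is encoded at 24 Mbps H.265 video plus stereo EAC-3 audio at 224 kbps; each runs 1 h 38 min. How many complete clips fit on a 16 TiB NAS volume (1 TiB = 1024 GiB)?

988

1 h 38 min = 98 min = 5880 s
Audio: 224 kbps = 0.224 Mbps.
Total bitrate: 24.224 Mbps.
Per item: 24.224 Mbps × 5880 s = 142,437 Mb = 17,805 MB.
Capacity: 16 TiB = 140,737,488 Mb; 988.07 items → 988 complete.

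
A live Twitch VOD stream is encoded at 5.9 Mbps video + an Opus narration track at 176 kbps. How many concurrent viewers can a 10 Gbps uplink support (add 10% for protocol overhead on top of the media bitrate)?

Audio: 176 kbps = 0.176 Mbps.
Per-viewer media rate: 6.076 Mbps.
On the wire with 10% overhead: 6.684 Mbps.
10 Gbps = 10,000 Mbps; 10,000 / 6.684 = 1496.20 → 1496 viewers.

1496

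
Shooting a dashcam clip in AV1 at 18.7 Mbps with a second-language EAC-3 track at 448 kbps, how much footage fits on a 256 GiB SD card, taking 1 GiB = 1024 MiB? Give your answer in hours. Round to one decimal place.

31.9 hours

Audio: 448 kbps = 0.448 Mbps.
Total bitrate: 18.7 + 0.448 = 19.148 Mbps.
Capacity: 256 GiB = 2,199,023 Mb.
Recording time: 2,199,023 / 19.148 = 114,843 s ≈ 31.9 hours.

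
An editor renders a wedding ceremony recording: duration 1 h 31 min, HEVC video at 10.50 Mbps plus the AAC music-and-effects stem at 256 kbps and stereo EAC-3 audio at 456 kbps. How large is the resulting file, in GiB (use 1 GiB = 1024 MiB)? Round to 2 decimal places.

1 h 31 min = 91 min = 5460 s
Audio total: 256 + 456 = 712 kbps = 0.712 Mbps.
Total bitrate: 10.50 + 0.712 = 11.212 Mbps.
Stream data: 11.212 Mbps × 5460 s = 61217.5 Mb.
61,218 Mb = 7,652,190,000 bytes ÷ 1,073,741,824 = 7.127 GiB.

7.13 GiB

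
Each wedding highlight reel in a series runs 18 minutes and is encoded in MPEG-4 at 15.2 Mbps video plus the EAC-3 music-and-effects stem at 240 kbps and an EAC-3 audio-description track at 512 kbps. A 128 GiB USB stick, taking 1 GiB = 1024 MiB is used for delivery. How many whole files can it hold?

63

18 min = 1080 s
Audio total: 240 + 512 = 752 kbps = 0.752 Mbps.
Total bitrate: 15.952 Mbps.
Per item: 15.952 Mbps × 1080 s = 17,228 Mb = 2,154 MB.
Capacity: 128 GiB = 1,099,512 Mb; 63.82 items → 63 complete.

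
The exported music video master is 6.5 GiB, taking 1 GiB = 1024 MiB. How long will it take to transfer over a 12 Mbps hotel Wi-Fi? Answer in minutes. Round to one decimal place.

File: 6.5 GiB = 55834.6 Mb.
At 12 Mbps: 55834.6 / 12 = 4652.9 s ≈ 77.5 minutes.

77.5 minutes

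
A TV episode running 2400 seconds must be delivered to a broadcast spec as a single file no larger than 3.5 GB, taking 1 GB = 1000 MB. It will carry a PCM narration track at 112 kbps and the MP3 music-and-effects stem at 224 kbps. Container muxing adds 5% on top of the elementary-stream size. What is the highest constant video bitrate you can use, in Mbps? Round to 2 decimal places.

Budget: 3.5 GB = 28000.0 Mb.
Stream payload after overhead: 28000.0 / 1.05 = 26666.7 Mb.
Total bitrate budget: 26666.7 Mb / 2400 s = 11.111 Mbps.
Audio total: 112 + 224 = 336 kbps = 0.336 Mbps.
Video: 11.111 − 0.336 = 10.775 Mbps.

10.78 Mbps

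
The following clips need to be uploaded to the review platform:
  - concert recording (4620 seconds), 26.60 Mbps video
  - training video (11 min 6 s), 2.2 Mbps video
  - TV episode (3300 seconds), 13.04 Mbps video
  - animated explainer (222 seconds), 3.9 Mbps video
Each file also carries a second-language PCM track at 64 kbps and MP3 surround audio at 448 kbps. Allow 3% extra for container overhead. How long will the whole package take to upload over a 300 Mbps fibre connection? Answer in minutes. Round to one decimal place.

9.9 minutes

Audio total: 64 + 448 = 512 kbps = 0.512 Mbps.
concert recording: 27.112 Mbps × 4620 s × 1.03 = 129015.2 Mb
training video: 2.712 Mbps × 666 s × 1.03 = 1860.4 Mb
TV episode: 13.552 Mbps × 3300 s × 1.03 = 46063.2 Mb
animated explainer: 4.412 Mbps × 222 s × 1.03 = 1008.8 Mb
Total: 177947.6 Mb = 22243.5 MB.
At 300 Mbps: 177947.6 / 300 = 593 s ≈ 9.89 minutes.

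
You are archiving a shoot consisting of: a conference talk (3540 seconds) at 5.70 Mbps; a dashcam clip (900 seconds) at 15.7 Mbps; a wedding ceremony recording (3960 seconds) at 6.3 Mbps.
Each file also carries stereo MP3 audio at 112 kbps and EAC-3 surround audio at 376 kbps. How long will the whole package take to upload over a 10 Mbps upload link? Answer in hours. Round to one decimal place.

Audio total: 112 + 376 = 488 kbps = 0.488 Mbps.
conference talk: 6.188 Mbps × 3540 s = 21905.5 Mb
dashcam clip: 16.188 Mbps × 900 s = 14569.2 Mb
wedding ceremony recording: 6.788 Mbps × 3960 s = 26880.5 Mb
Total: 63355.2 Mb = 7919.4 MB.
At 10 Mbps: 63355.2 / 10 = 6336 s ≈ 1.76 hours.

1.8 hours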